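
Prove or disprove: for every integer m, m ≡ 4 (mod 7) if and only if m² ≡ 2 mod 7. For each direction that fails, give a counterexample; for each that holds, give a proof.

The forward direction holds; the converse fails.

(⟸) This fails: take m = 3. Then 3² = 9 ≡ 2 (mod 7), yet 3 ≡ 3 (mod 7), not 4.

(⟹) Suppose m ≡ 4 (mod 7). Write m = 7j + 4. Then (7j + 4)² = 49j² + 56j + 16 = 7(7j² + 8j + 2) + 2, so m² ≡ 2 (mod 7).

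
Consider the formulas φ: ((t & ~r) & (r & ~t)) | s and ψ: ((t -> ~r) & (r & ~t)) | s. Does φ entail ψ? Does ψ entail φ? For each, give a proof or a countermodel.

[⇒] Assume the antecedent. If t is true, the antecedent forces (t = T, s = T, r = F) or (t = T, s = T, r = T), and ((t -> ~r) & (r & ~t)) | s holds there. If t is false, the antecedent forces (t = F, s = T, r = F) or (t = F, s = T, r = T), and ((t -> ~r) & (r & ~t)) | s holds there. Either way ((t -> ~r) & (r & ~t)) | s holds.

[⇐] This fails. Under t = F, s = F, r = T, the left side is false but the right side is true.

(⇒) holds; (⇐) fails.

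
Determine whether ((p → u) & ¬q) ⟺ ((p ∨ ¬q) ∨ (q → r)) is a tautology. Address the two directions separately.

Only the forward implication holds.

[⇒] Assume the antecedent. If q is true, the antecedent cannot hold. If q is false, (p ∨ ¬q) ∨ (q → r) reduces to true regardless of the other variables. Either way (p ∨ ¬q) ∨ (q → r) holds.

[⇐] This fails. Under u = F, q = T, r = T, p = F, the left side is false but the right side is true.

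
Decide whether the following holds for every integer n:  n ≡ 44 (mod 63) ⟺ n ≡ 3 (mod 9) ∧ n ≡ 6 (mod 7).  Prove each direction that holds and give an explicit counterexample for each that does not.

Neither direction holds.

(⇒) This fails: n = 44 gives 44 ≡ 44 (mod 63) but 44 ≡ 8 (mod 9), so the conjunction on the right does not hold.

(⇐) This fails: n = 48 satisfies both congruences on the right (48 ≡ 3 mod 9 and 48 ≡ 6 mod 7) yet 48 ≡ 48 (mod 63), not 44.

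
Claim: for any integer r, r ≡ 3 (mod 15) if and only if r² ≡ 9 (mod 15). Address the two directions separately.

The forward direction holds; the converse fails.

(⇒) Suppose r ≡ 3 (mod 15). Write r = 15j + 3. Then (15j + 3)² = 225j² + 90j + 9 = 15(15j² + 6j) + 9, so r² ≡ 9 (mod 15).

(⇐) This fails: take r = 12. Then 12² = 144 ≡ 9 (mod 15), yet 12 ≡ 12 (mod 15), not 3.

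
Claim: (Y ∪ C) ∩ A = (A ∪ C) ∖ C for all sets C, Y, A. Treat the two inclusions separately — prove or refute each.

(⊆) fails and (⊇) fails.

(⟹) This inclusion fails. Take C = {1}, Y = ∅, A = {1}; then 1 ∈ (Y ∪ C) ∩ A but 1 ∉ (A ∪ C) ∖ C.

(⟸) This inclusion fails. Take C = ∅, Y = ∅, A = {1}; then 1 ∈ (A ∪ C) ∖ C but 1 ∉ (Y ∪ C) ∩ A.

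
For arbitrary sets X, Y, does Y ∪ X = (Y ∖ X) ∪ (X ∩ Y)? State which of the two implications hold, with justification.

Only the reverse inclusion holds.

(⟹) This inclusion fails. Take X = {1}, Y = ∅; then 1 ∈ Y ∪ X but 1 ∉ (Y ∖ X) ∪ (X ∩ Y).

(⟸) Let x ∈ (Y ∖ X) ∪ (X ∩ Y). Then either x ∈ Y and x ∉ X; or x ∈ X ∩ Y. In each case x ∈ Y ∪ X, so (Y ∖ X) ∪ (X ∩ Y) ⊆ Y ∪ X.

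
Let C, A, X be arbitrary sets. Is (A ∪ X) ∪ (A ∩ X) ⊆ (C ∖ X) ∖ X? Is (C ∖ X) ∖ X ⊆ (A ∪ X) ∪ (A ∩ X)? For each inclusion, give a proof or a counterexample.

(⟹) This inclusion fails. Take C = ∅, A = {1}, X = ∅; then 1 ∈ (A ∪ X) ∪ (A ∩ X) but 1 ∉ (C ∖ X) ∖ X.

(⟸) This inclusion fails. Take C = {1}, A = ∅, X = ∅; then 1 ∈ (C ∖ X) ∖ X but 1 ∉ (A ∪ X) ∪ (A ∩ X).

Neither inclusion holds.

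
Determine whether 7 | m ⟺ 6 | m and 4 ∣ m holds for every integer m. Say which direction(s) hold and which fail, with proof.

(→) This fails: take m = 7. Certainly 7 ∣ 7, but 6 ∤ 7.

(←) This fails: take m = 12. Both 6 ∣ 12 and 4 ∣ 12, yet 12 is not a multiple of 7 (since 12 = 1·7 + 5), so 7 ∤ 12.

Both directions fail.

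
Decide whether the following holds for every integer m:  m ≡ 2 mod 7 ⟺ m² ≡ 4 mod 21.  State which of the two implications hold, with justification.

(→) This fails: take m = 9. Then 9 ≡ 2 (mod 7), but 9² = 81 ≡ 18 (mod 21), not 4.

(←) This fails: take m = 5. Then 5² = 25 ≡ 4 (mod 21), yet 5 ≡ 5 (mod 7), not 2.

(⇒) fails and (⇐) fails.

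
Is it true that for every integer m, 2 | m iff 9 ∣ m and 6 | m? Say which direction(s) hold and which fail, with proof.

Converse. Suppose 9 ∣ m and 6 ∣ m. Any common multiple of 9 and 6 is a multiple of their lcm; here lcm(9, 6) = 9·6/gcd(9, 6) = 54/3 = 18, so 18 ∣ m. Since 2 ∣ 18, it follows that 2 ∣ m.

Forward direction. This fails: take m = 2. Certainly 2 ∣ 2, but 9 ∤ 2.

Only the reverse direction holds.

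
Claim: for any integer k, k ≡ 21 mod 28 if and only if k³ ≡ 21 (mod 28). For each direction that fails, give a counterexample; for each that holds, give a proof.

Both directions hold.

(⇒) Suppose k ≡ 21 mod 28. Write k = 28j + 21. Then (28j + 21)³ = 21952j³ + 49392j² + 37044j + 9261 = 28(784j³ + 1764j² + 1323j + 330) + 21, so k³ ≡ 21 (mod 28).

(⇐) Conversely, suppose k³ ≡ 21 (mod 28). The only residue r in {0, …, 27} with r³ ≡ 21 (mod 28) is r = 21, so k ≡ 21 (mod 28).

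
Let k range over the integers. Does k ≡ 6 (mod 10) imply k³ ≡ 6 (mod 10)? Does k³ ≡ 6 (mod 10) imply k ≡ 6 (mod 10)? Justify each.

(←) Suppose k³ ≡ 6 (mod 10). The only residue r in {0, …, 9} with r³ ≡ 6 (mod 10) is r = 6, so k ≡ 6 (mod 10).

(→) Suppose k ≡ 6 (mod 10). Write k = 10j + 6. Then (10j + 6)³ = 1000j³ + 1800j² + 1080j + 216 = 10(100j³ + 180j² + 108j + 21) + 6, so k³ ≡ 6 (mod 10).

Both implications hold.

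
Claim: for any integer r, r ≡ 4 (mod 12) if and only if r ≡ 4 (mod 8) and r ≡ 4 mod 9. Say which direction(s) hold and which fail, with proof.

(⇒) fails; (⇐) holds.

(→) This fails: r = 64 gives 64 ≡ 4 (mod 12) but 64 ≡ 0 (mod 8), so the conjunction on the right does not hold.

(←) Conversely, if r ≡ 4 (mod 8) and r ≡ 4 (mod 9), then by the Chinese remainder theorem r ≡ 4 (mod 72). Since 4 ≡ 4 (mod 12) and 12 ∣ 72, we get r ≡ 4 (mod 12).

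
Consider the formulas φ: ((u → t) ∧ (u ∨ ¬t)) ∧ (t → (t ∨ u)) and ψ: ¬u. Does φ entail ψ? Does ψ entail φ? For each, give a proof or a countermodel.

Neither direction holds.

[⇒] This fails. Under t = T, u = T, the left side is true but the right side is false.

[⇐] This fails. Under t = T, u = F, the left side is false but the right side is true.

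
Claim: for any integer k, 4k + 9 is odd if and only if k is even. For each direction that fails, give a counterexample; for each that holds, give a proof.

(⇒) This fails: take k = 5. Then 4k + 9 = 29, which is odd, yet k = 5 is odd, not even.

(⇐) Suppose k is even. Since 4 is even, 4k is even for every k, so 4k + 9 has the same parity as 9, which is odd. Hence 4k + 9 is odd.

(⇒) fails; (⇐) holds.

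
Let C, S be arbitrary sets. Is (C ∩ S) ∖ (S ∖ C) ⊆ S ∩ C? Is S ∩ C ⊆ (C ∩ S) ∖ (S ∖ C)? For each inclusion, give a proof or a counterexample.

Both inclusions hold; the sets are equal.

Forward inclusion. Let x ∈ (C ∩ S) ∖ (S ∖ C). Then x ∈ C ∩ S, from which x ∈ S ∩ C.

Reverse inclusion. Let x ∈ S ∩ C. Then x ∈ C ∩ S, from which x ∈ (C ∩ S) ∖ (S ∖ C).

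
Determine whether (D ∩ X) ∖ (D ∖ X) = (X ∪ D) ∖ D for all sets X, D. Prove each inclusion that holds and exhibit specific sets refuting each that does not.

(⟹) This inclusion fails. Take X = {1}, D = {1}; then 1 ∈ (D ∩ X) ∖ (D ∖ X) but 1 ∉ (X ∪ D) ∖ D.

(⟸) This inclusion fails. Take X = {1}, D = ∅; then 1 ∈ (X ∪ D) ∖ D but 1 ∉ (D ∩ X) ∖ (D ∖ X).

(⊆) fails and (⊇) fails.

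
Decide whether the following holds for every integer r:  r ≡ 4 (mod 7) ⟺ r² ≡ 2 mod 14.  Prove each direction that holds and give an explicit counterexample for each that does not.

Both directions fail.

(⟹) This fails: take r = 11. Then 11 ≡ 4 (mod 7), but 11² = 121 ≡ 9 (mod 14), not 2.

(⟸) This fails: take r = 10. Then 10² = 100 ≡ 2 (mod 14), yet 10 ≡ 3 (mod 7), not 4.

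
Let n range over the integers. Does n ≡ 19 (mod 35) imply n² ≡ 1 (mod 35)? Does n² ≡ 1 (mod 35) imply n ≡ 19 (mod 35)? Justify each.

[⇒] This fails: take n = 19. Then 19 ≡ 19 (mod 35), but 19² = 361 ≡ 11 (mod 35), not 1.

[⇐] This fails: take n = 1. Then 1² = 1 ≡ 1 (mod 35), yet 1 ≡ 1 (mod 35), not 19.

Both directions fail.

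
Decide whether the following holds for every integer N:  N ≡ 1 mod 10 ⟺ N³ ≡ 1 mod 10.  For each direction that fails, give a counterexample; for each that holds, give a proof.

Both directions hold; the statement is true.

(⟹) Suppose N ≡ 1 mod 10. Write N = 10j + 1. Then (10j + 1)³ = 1000j³ + 300j² + 30j + 1 = 10(100j³ + 30j² + 3j) + 1, so N³ ≡ 1 (mod 10).

(⟸) Conversely, suppose N³ ≡ 1 (mod 10). The only residue r in {0, …, 9} with r³ ≡ 1 (mod 10) is r = 1, so N ≡ 1 (mod 10).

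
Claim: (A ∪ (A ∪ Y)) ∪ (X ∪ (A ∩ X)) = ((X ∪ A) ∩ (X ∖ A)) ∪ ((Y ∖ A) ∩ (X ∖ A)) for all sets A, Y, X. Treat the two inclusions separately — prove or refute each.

Only the reverse inclusion holds.

(⊆) This inclusion fails. Take A = {1}, Y = ∅, X = ∅; then 1 ∈ (A ∪ (A ∪ Y)) ∪ (X ∪ (A ∩ X)) but 1 ∉ ((X ∪ A) ∩ (X ∖ A)) ∪ ((Y ∖ A) ∩ (X ∖ A)).

(⊇) Let x ∈ ((X ∪ A) ∩ (X ∖ A)) ∪ ((Y ∖ A) ∩ (X ∖ A)). Then either x ∈ X and x ∉ A, Y; or x ∈ Y ∩ X and x ∉ A. In each case x ∈ (A ∪ (A ∪ Y)) ∪ (X ∪ (A ∩ X)), so ((X ∪ A) ∩ (X ∖ A)) ∪ ((Y ∖ A) ∩ (X ∖ A)) ⊆ (A ∪ (A ∪ Y)) ∪ (X ∪ (A ∩ X)).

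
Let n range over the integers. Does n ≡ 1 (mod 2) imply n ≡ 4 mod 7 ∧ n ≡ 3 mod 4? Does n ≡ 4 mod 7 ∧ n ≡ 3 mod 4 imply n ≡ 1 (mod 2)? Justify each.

(⇒) fails; (⇐) holds.

(⇒) This fails: n = 1 gives 1 ≡ 1 (mod 2) but 1 ≡ 1 (mod 7), so the conjunction on the right does not hold.

(⇐) Conversely, if n ≡ 4 (mod 7) and n ≡ 3 (mod 4), then by the Chinese remainder theorem n ≡ 11 (mod 28). Since 11 ≡ 1 (mod 2) and 2 ∣ 28, we get n ≡ 1 (mod 2).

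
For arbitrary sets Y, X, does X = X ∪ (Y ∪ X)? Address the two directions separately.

The sets are not equal: only the forward inclusion holds.

(⟹) Let x ∈ X. Then either x ∈ X and x ∉ Y; or x ∈ Y ∩ X. In each case x ∈ X ∪ (Y ∪ X), so X ⊆ X ∪ (Y ∪ X).

(⟸) This inclusion fails. Take Y = {1}, X = ∅; then 1 ∈ X ∪ (Y ∪ X) but 1 ∉ X.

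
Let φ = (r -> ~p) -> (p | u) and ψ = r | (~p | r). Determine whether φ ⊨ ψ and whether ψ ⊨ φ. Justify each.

(⇒) fails and (⇐) fails.

Forward direction. This fails. Under r = F, u = F, p = T, the left side is true but the right side is false.

Converse. This fails. Under r = F, u = F, p = F, the left side is false but the right side is true.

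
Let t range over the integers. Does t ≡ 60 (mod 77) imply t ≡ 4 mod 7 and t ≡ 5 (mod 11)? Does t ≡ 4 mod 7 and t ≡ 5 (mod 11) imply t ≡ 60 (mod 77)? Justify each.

(←) If t ≡ 4 (mod 7) and t ≡ 5 (mod 11), then by the Chinese remainder theorem t ≡ 60 (mod 77). This is exactly t ≡ 60 (mod 77).

(→) Suppose t ≡ 60 (mod 77); write t = 77j + 60. Since 7 ∣ 77, reducing mod 7 gives t ≡ 60 ≡ 4 (mod 7); since 11 ∣ 77, reducing mod 11 gives t ≡ 60 ≡ 5 (mod 11).

Both directions hold; the statement is true.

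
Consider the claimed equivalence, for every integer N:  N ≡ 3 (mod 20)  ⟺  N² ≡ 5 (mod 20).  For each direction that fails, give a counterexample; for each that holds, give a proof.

(⇒) This fails: take N = 3. Then 3 ≡ 3 (mod 20), but 3² = 9 ≡ 9 (mod 20), not 5.

(⇐) This fails: take N = 5. Then 5² = 25 ≡ 5 (mod 20), yet 5 ≡ 5 (mod 20), not 3.

Neither implication holds.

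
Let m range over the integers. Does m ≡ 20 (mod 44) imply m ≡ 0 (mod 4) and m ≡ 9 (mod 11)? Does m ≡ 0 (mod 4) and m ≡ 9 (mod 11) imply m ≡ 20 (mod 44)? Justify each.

Equivalent; both directions hold.

[⇒] Suppose m ≡ 20 (mod 44); write m = 44j + 20. Since 4 ∣ 44, reducing mod 4 gives m ≡ 20 ≡ 0 (mod 4); since 11 ∣ 44, reducing mod 11 gives m ≡ 20 ≡ 9 (mod 11).

[⇐] Conversely, if m ≡ 0 (mod 4) and m ≡ 9 (mod 11), then by the Chinese remainder theorem m ≡ 20 (mod 44). This is exactly m ≡ 20 (mod 44).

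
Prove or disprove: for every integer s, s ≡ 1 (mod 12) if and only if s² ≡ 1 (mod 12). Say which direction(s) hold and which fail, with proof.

(⇒) holds; (⇐) fails.

(⇐) This fails: take s = 5. Then 5² = 25 ≡ 1 (mod 12), yet 5 ≡ 5 (mod 12), not 1.

(⇒) Suppose s ≡ 1 (mod 12). Write s = 12j + 1. Then (12j + 1)² = 144j² + 24j + 1 = 12(12j² + 2j) + 1, so s² ≡ 1 (mod 12).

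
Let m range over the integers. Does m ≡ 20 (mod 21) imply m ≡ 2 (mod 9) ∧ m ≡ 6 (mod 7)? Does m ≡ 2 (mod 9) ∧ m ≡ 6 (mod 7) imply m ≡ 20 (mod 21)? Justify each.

(⇒) fails; (⇐) holds.

(⟸) If m ≡ 2 (mod 9) and m ≡ 6 (mod 7), then by the Chinese remainder theorem m ≡ 20 (mod 63). Since 20 ≡ 20 (mod 21) and 21 ∣ 63, we get m ≡ 20 (mod 21).

(⟹) This fails: m = 41 gives 41 ≡ 20 (mod 21) but 41 ≡ 5 (mod 9), so the conjunction on the right does not hold.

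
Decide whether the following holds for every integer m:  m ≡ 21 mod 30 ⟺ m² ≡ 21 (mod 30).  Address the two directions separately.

(⇒) Suppose m ≡ 21 mod 30. Write m = 30j + 21. Then (30j + 21)² = 900j² + 1260j + 441 = 30(30j² + 42j + 14) + 21, so m² ≡ 21 (mod 30).

(⇐) This fails: take m = 9. Then 9² = 81 ≡ 21 (mod 30), yet 9 ≡ 9 (mod 30), not 21.

Only the forward direction holds.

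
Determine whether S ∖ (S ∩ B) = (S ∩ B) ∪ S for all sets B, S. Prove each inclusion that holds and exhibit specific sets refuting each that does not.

The sets are not equal: only the forward inclusion holds.

(⟹) Let x ∈ S ∖ (S ∩ B). Then x ∈ S and x ∉ B, from which x ∈ (S ∩ B) ∪ S.

(⟸) This inclusion fails. Take B = {1}, S = {1}; then 1 ∈ (S ∩ B) ∪ S but 1 ∉ S ∖ (S ∩ B).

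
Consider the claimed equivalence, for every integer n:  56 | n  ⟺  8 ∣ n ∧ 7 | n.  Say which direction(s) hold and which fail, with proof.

(⟹) If 56 ∣ n, write n = 56q. Since 56 = 7·8, n = 8·(7q), so 8 ∣ n; and since 56 = 8·7, n = 7·(8q), so 7 ∣ n.

(⟸) Suppose 8 ∣ n and 7 ∣ n. Any common multiple of 8 and 7 is a multiple of their lcm; here gcd(8, 7) = 1, so lcm(8, 7) = 8·7 = 56, so 56 ∣ n.

Both directions hold; the statement is true.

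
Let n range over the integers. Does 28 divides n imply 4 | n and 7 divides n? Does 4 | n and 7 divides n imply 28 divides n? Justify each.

(⟹) If 28 ∣ n, write n = 28q. Since 28 = 7·4, n = 4·(7q), so 4 ∣ n; and since 28 = 4·7, n = 7·(4q), so 7 ∣ n.

(⟸) Suppose 4 ∣ n and 7 ∣ n. Any common multiple of 4 and 7 is a multiple of their lcm; here gcd(4, 7) = 1, so lcm(4, 7) = 4·7 = 28, so 28 ∣ n.

Both directions hold.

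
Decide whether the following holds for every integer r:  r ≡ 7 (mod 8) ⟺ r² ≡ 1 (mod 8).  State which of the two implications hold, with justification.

Not equivalent: only (⇒) holds.

(→) Suppose r ≡ 7 (mod 8). Write r = 8j + 7. Then (8j + 7)² = 64j² + 112j + 49 = 8(8j² + 14j + 6) + 1, so r² ≡ 1 (mod 8).

(←) This fails: take r = 1. Then 1² = 1 ≡ 1 (mod 8), yet 1 ≡ 1 (mod 8), not 7.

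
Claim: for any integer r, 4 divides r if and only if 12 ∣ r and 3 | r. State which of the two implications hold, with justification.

(→) This fails: take r = 4. Certainly 4 ∣ 4, but 12 ∤ 4.

(←) Suppose 12 ∣ r and 3 ∣ r. Any common multiple of 12 and 3 is a multiple of their lcm; here lcm(12, 3) = 12·3/gcd(12, 3) = 36/3 = 12, so 12 ∣ r. Since 4 ∣ 12, it follows that 4 ∣ r.

Not equivalent: only (⇐) holds.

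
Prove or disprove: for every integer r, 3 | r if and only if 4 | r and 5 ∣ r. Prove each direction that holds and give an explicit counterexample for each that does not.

Neither direction holds.

(⇒) This fails: take r = 3. Certainly 3 ∣ 3, but 4 ∤ 3.

(⇐) This fails: take r = 20. Both 4 ∣ 20 and 5 ∣ 20, yet 20 is not a multiple of 3 (since 20 = 6·3 + 2), so 3 ∤ 20.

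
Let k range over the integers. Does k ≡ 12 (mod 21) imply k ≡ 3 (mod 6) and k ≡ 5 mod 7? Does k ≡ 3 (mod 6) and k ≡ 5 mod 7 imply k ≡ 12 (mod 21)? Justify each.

Not equivalent: only (⇐) holds.

[⇒] This fails: k = 12 gives 12 ≡ 12 (mod 21) but 12 ≡ 0 (mod 6), so the conjunction on the right does not hold.

[⇐] Conversely, if k ≡ 3 (mod 6) and k ≡ 5 (mod 7), then by the Chinese remainder theorem k ≡ 33 (mod 42). Since 33 ≡ 12 (mod 21) and 21 ∣ 42, we get k ≡ 12 (mod 21).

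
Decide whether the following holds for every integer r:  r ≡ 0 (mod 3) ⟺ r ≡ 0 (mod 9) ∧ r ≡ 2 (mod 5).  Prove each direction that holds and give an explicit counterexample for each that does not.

Converse. If r ≡ 0 (mod 9) and r ≡ 2 (mod 5), then by the Chinese remainder theorem r ≡ 27 (mod 45). Since 27 ≡ 0 (mod 3) and 3 ∣ 45, we get r ≡ 0 (mod 3).

Forward direction. This fails: r = 0 gives 0 ≡ 0 (mod 3) but 0 ≡ 0 (mod 5), so the conjunction on the right does not hold.

(⇒) fails; (⇐) holds.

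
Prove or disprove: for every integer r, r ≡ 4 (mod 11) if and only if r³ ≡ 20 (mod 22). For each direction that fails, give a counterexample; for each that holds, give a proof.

The forward direction fails; the converse holds.

(⇒) This fails: take r = 15. Then 15 ≡ 4 (mod 11), but 15³ = 3375 ≡ 9 (mod 22), not 20.

(⇐) Conversely, the residues r modulo 22 with r³ ≡ 20 (mod 22) are exactly {4}, and each is ≡ 4 (mod 11).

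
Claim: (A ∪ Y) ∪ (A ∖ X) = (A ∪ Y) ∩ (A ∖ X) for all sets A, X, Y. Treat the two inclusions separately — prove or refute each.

(⊆) This inclusion fails. Take A = {1}, X = {1}, Y = ∅; then 1 ∈ (A ∪ Y) ∪ (A ∖ X) but 1 ∉ (A ∪ Y) ∩ (A ∖ X).

(⊇) Let x ∈ (A ∪ Y) ∩ (A ∖ X). Then either x ∈ A and x ∉ X, Y; or x ∈ A ∩ Y and x ∉ X. In each case x ∈ (A ∪ Y) ∪ (A ∖ X), so (A ∪ Y) ∩ (A ∖ X) ⊆ (A ∪ Y) ∪ (A ∖ X).

The sets are not equal: only the reverse inclusion holds.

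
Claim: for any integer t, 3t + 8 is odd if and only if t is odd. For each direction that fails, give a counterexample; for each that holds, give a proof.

Both directions hold; the statement is true.

[⇒] Suppose 3t + 8 is odd. Since 3 is odd, 3t and t have the same parity, so 3t + 8 ≡ t + 8 (mod 2). As 8 is even, 3t + 8 is odd exactly when t is odd. Thus t is odd.

[⇐] Conversely, suppose t is odd; write t = 2j + 1. Then 3t + 8 = 3·(2j + 1) + 8 = 2·3j + 11, which is odd.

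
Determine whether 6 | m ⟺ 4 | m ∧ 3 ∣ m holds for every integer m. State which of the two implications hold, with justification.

(⟹) This fails: take m = 6. Certainly 6 ∣ 6, but 4 ∤ 6.

(⟸) Suppose 4 ∣ m and 3 ∣ m. Any common multiple of 4 and 3 is a multiple of their lcm; here gcd(4, 3) = 1, so lcm(4, 3) = 4·3 = 12, so 12 ∣ m. Since 6 ∣ 12, it follows that 6 ∣ m.

Not equivalent: only (⇐) holds.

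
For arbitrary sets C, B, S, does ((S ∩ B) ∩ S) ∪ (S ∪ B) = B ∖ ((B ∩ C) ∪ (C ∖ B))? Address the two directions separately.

Forward inclusion. This inclusion fails. Take C = {1}, B = {1}, S = ∅; then 1 ∈ ((S ∩ B) ∩ S) ∪ (S ∪ B) but 1 ∉ B ∖ ((B ∩ C) ∪ (C ∖ B)).

Reverse inclusion. Let x ∈ B ∖ ((B ∩ C) ∪ (C ∖ B)). Then either x ∈ B and x ∉ C, S; or x ∈ B ∩ S and x ∉ C. In each case x ∈ ((S ∩ B) ∩ S) ∪ (S ∪ B), so B ∖ ((B ∩ C) ∪ (C ∖ B)) ⊆ ((S ∩ B) ∩ S) ∪ (S ∪ B).

Only the reverse inclusion holds.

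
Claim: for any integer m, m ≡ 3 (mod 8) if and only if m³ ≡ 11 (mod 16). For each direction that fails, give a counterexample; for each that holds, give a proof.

The forward direction fails; the converse holds.

(⟹) This fails: take m = 11. Then 11 ≡ 3 (mod 8), but 11³ = 1331 ≡ 3 (mod 16), not 11.

(⟸) Conversely, the residues r modulo 16 with r³ ≡ 11 (mod 16) are exactly {3}, and each is ≡ 3 (mod 8).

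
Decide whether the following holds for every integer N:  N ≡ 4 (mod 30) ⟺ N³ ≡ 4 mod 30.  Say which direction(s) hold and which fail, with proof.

Both directions hold.

[⇒] Suppose N ≡ 4 (mod 30). Write N = 30j + 4. Then (30j + 4)³ = 27000j³ + 10800j² + 1440j + 64 = 30(900j³ + 360j² + 48j + 2) + 4, so N³ ≡ 4 (mod 30).

[⇐] Conversely, suppose N³ ≡ 4 (mod 30). The only residue r in {0, …, 29} with r³ ≡ 4 (mod 30) is r = 4, so N ≡ 4 (mod 30).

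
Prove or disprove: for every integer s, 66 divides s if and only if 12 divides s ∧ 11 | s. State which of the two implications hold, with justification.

The forward direction fails; the converse holds.

Forward direction. This fails: take s = 66. Certainly 66 ∣ 66, but 12 ∤ 66.

Converse. Suppose 12 ∣ s and 11 ∣ s. Any common multiple of 12 and 11 is a multiple of their lcm; here gcd(12, 11) = 1, so lcm(12, 11) = 12·11 = 132, so 132 ∣ s. Since 66 ∣ 132, it follows that 66 ∣ s.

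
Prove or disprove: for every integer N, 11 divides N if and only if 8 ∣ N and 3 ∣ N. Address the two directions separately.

Neither direction holds.

(→) This fails: take N = 11. Certainly 11 ∣ 11, but 8 ∤ 11.

(←) This fails: take N = 24. Both 8 ∣ 24 and 3 ∣ 24, yet 24 is not a multiple of 11 (since 24 = 2·11 + 2), so 11 ∤ 24.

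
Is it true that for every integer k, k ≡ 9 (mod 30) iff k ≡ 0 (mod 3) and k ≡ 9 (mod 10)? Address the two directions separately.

(⇒) Suppose k ≡ 9 (mod 30); write k = 30j + 9. Since 3 ∣ 30, reducing mod 3 gives k ≡ 9 ≡ 0 (mod 3); since 10 ∣ 30, reducing mod 10 gives k ≡ 9 (mod 10).

(⇐) Conversely, if k ≡ 0 (mod 3) and k ≡ 9 (mod 10), then by the Chinese remainder theorem k ≡ 9 (mod 30). This is exactly k ≡ 9 (mod 30).

Both directions hold.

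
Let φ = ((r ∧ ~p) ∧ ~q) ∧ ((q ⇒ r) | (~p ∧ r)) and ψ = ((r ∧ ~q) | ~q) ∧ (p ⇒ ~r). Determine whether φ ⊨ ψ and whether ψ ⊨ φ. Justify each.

(⇒) holds; (⇐) fails.

(⟸) This fails. Under r = F, q = F, p = F, the left side is false but the right side is true.

(⟹) Assume the antecedent. If r is true, the antecedent forces (r = T, q = F, p = F), and ((r ∧ ~q) | ~q) ∧ (p ⇒ ~r) holds there. If r is false, the antecedent cannot hold. Either way ((r ∧ ~q) | ~q) ∧ (p ⇒ ~r) holds.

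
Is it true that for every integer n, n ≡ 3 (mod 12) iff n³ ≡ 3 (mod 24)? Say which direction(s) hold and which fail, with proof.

[⇒] This fails: take n = 15. Then 15 ≡ 3 (mod 12), but 15³ = 3375 ≡ 15 (mod 24), not 3.

[⇐] Conversely, the residues r modulo 24 with r³ ≡ 3 (mod 24) are exactly {3}, and each is ≡ 3 (mod 12).

Only the reverse direction holds.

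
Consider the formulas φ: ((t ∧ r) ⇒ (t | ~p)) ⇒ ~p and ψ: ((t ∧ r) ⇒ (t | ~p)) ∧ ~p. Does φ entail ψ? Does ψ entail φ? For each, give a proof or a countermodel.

Both directions hold; the statement is true.

Forward direction. Assume the antecedent. If r is true, the antecedent forces (r = T, p = F, t = F) or (r = T, p = F, t = T), and ((t ∧ r) ⇒ (t | ~p)) ∧ ~p holds there. If r is false, the antecedent forces (r = F, p = F, t = F) or (r = F, p = F, t = T), and ((t ∧ r) ⇒ (t | ~p)) ∧ ~p holds there. Either way ((t ∧ r) ⇒ (t | ~p)) ∧ ~p holds.

Converse. Assume the antecedent. If r is true, the antecedent forces (r = T, p = F, t = F) or (r = T, p = F, t = T), and ((t ∧ r) ⇒ (t | ~p)) ⇒ ~p holds there. If r is false, the antecedent forces (r = F, p = F, t = F) or (r = F, p = F, t = T), and ((t ∧ r) ⇒ (t | ~p)) ⇒ ~p holds there. Either way ((t ∧ r) ⇒ (t | ~p)) ⇒ ~p holds.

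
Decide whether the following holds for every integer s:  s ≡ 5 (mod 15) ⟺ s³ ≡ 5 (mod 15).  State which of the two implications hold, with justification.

Forward direction. Suppose s ≡ 5 (mod 15). Write s = 15j + 5. Then (15j + 5)³ = 3375j³ + 3375j² + 1125j + 125 = 15(225j³ + 225j² + 75j + 8) + 5, so s³ ≡ 5 (mod 15).

Converse. Suppose s³ ≡ 5 (mod 15). The only residue r in {0, …, 14} with r³ ≡ 5 (mod 15) is r = 5, so s ≡ 5 (mod 15).

Both directions hold.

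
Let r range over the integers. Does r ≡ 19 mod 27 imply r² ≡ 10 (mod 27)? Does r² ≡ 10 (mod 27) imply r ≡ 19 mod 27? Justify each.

(⇒) holds; (⇐) fails.

[⇒] Suppose r ≡ 19 mod 27. Write r = 27j + 19. Then (27j + 19)² = 729j² + 1026j + 361 = 27(27j² + 38j + 13) + 10, so r² ≡ 10 (mod 27).

[⇐] This fails: take r = 8. Then 8² = 64 ≡ 10 (mod 27), yet 8 ≡ 8 (mod 27), not 19.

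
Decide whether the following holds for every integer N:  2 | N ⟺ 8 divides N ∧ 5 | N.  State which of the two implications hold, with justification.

(⇒) fails; (⇐) holds.

(⇒) This fails: take N = 2. Certainly 2 ∣ 2, but 8 ∤ 2.

(⇐) Suppose 8 ∣ N and 5 ∣ N. Any common multiple of 8 and 5 is a multiple of their lcm; here gcd(8, 5) = 1, so lcm(8, 5) = 8·5 = 40, so 40 ∣ N. Since 2 ∣ 40, it follows that 2 ∣ N.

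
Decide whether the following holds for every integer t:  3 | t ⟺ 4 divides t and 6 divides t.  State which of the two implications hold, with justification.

Only the converse holds.

[⇒] This fails: take t = 3. Certainly 3 ∣ 3, but 4 ∤ 3.

[⇐] Suppose 4 ∣ t and 6 ∣ t. Any common multiple of 4 and 6 is a multiple of their lcm; here lcm(4, 6) = 4·6/gcd(4, 6) = 24/2 = 12, so 12 ∣ t. Since 3 ∣ 12, it follows that 3 ∣ t.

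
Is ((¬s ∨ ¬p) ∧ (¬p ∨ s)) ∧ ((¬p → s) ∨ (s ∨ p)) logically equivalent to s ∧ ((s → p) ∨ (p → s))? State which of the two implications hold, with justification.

Forward direction. Assume the antecedent. If p is true, the antecedent cannot hold. If p is false, the antecedent forces (p = F, s = T), and s ∧ ((s → p) ∨ (p → s)) holds there. Either way s ∧ ((s → p) ∨ (p → s)) holds.

Converse. This fails. Under p = T, s = T, the left side is false but the right side is true.

(⇒) holds; (⇐) fails.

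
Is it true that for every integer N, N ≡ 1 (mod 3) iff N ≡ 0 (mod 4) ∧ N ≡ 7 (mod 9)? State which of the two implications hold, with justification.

(⇐) If N ≡ 0 (mod 4) and N ≡ 7 (mod 9), then by the Chinese remainder theorem N ≡ 16 (mod 36). Since 16 ≡ 1 (mod 3) and 3 ∣ 36, we get N ≡ 1 (mod 3).

(⇒) This fails: N = 1 gives 1 ≡ 1 (mod 3) but 1 ≡ 1 (mod 4), so the conjunction on the right does not hold.

Only the reverse direction holds.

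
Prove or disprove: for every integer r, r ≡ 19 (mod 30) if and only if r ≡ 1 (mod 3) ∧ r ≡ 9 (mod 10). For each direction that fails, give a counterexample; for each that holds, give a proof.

Both directions hold.

Forward direction. Suppose r ≡ 19 (mod 30); write r = 30j + 19. Since 3 ∣ 30, reducing mod 3 gives r ≡ 19 ≡ 1 (mod 3); since 10 ∣ 30, reducing mod 10 gives r ≡ 19 ≡ 9 (mod 10).

Converse. If r ≡ 1 (mod 3) and r ≡ 9 (mod 10), then by the Chinese remainder theorem r ≡ 19 (mod 30). This is exactly r ≡ 19 (mod 30).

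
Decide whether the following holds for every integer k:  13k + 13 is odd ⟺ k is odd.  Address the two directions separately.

(→) This fails: k = 6 gives 13k + 13 = 91, which is odd, but 6 is even, not odd.

(←) This also fails: k = 7 is odd, but 13k + 13 = 104 is even, not odd.

Both directions fail.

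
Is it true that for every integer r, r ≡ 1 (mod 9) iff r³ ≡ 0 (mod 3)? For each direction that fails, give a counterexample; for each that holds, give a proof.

(⇒) This fails: take r = 1. Then 1 ≡ 1 (mod 9), but 1³ = 1 ≡ 1 (mod 3), not 0.

(⇐) This fails: take r = 0. Then 0³ = 0 ≡ 0 (mod 3), yet 0 ≡ 0 (mod 9), not 1.

(⇒) fails and (⇐) fails.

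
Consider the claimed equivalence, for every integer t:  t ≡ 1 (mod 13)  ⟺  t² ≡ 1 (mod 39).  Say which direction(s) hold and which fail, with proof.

(→) This fails: take t = 27. Then 27 ≡ 1 (mod 13), but 27² = 729 ≡ 27 (mod 39), not 1.

(←) This fails: take t = 25. Then 25² = 625 ≡ 1 (mod 39), yet 25 ≡ 12 (mod 13), not 1.

(⇒) fails and (⇐) fails.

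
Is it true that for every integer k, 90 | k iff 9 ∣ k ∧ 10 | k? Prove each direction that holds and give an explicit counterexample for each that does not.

The biconditional holds.

(⟸) Suppose 9 ∣ k and 10 ∣ k. Any common multiple of 9 and 10 is a multiple of their lcm; here gcd(9, 10) = 1, so lcm(9, 10) = 9·10 = 90, so 90 ∣ k.

(⟹) If 90 ∣ k, write k = 90q. Since 90 = 10·9, k = 9·(10q), so 9 ∣ k; and since 90 = 9·10, k = 10·(9q), so 10 ∣ k.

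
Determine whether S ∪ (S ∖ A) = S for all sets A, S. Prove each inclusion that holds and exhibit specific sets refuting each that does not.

Both inclusions hold.

Forward inclusion. Let x ∈ S ∪ (S ∖ A). Then either x ∈ S and x ∉ A; or x ∈ A ∩ S. In each case x ∈ S, so S ∪ (S ∖ A) ⊆ S.

Reverse inclusion. Let x ∈ S. Then either x ∈ S and x ∉ A; or x ∈ A ∩ S. In each case x ∈ S ∪ (S ∖ A), so S ⊆ S ∪ (S ∖ A).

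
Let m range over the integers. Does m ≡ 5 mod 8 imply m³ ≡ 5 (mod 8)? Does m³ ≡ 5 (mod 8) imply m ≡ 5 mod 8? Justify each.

(⟹) Suppose m ≡ 5 mod 8. Write m = 8j + 5. Then (8j + 5)³ = 512j³ + 960j² + 600j + 125 = 8(64j³ + 120j² + 75j + 15) + 5, so m³ ≡ 5 (mod 8).

(⟸) Conversely, suppose m³ ≡ 5 (mod 8). The only residue r in {0, …, 7} with r³ ≡ 5 (mod 8) is r = 5, so m ≡ 5 (mod 8).

Equivalent; both directions hold.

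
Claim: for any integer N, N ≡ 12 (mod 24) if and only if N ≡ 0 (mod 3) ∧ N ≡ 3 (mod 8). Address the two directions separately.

Neither implication holds.

(⇒) This fails: N = 12 gives 12 ≡ 12 (mod 24) but 12 ≡ 4 (mod 8), so the conjunction on the right does not hold.

(⇐) This fails: N = 3 satisfies both congruences on the right (3 ≡ 0 mod 3 and 3 ≡ 3 mod 8) yet 3 ≡ 3 (mod 24), not 12.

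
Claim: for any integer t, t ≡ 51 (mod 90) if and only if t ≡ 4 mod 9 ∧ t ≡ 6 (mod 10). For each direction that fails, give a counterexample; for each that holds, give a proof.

Neither implication holds.

(⟹) This fails: t = 51 gives 51 ≡ 51 (mod 90) but 51 ≡ 6 (mod 9), so the conjunction on the right does not hold.

(⟸) This fails: t = 76 satisfies both congruences on the right (76 ≡ 4 mod 9 and 76 ≡ 6 mod 10) yet 76 ≡ 76 (mod 90), not 51.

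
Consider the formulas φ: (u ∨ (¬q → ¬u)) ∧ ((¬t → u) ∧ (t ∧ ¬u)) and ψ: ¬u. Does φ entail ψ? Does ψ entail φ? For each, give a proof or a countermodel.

Forward direction. Assume the antecedent. If u is true, the antecedent cannot hold. If u is false, ¬u reduces to true regardless of the other variables. Either way ¬u holds.

Converse. This fails. Under u = F, t = F, q = F, the left side is false but the right side is true.

(⇒) holds; (⇐) fails.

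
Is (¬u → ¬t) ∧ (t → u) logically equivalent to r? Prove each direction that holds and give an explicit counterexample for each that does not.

(⇒) fails and (⇐) fails.

(⟹) This fails. Under u = F, t = F, r = F, the left side is true but the right side is false.

(⟸) This fails. Under u = F, t = T, r = T, the left side is false but the right side is true.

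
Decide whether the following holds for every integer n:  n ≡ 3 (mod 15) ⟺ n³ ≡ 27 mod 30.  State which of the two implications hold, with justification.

(⟹) This fails: take n = 18. Then 18 ≡ 3 (mod 15), but 18³ = 5832 ≡ 12 (mod 30), not 27.

(⟸) Conversely, the residues r modulo 30 with r³ ≡ 27 (mod 30) are exactly {3}, and each is ≡ 3 (mod 15).

Only the converse holds.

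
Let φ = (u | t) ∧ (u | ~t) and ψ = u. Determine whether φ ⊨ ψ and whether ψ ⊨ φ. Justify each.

(⇐) Assume the antecedent. If t is true, the antecedent forces (t = T, u = T), and (u | t) ∧ (u | ~t) holds there. If t is false, the antecedent forces (t = F, u = T), and (u | t) ∧ (u | ~t) holds there. Either way (u | t) ∧ (u | ~t) holds.

(⇒) Assume the antecedent. If t is true, the antecedent forces (t = T, u = T), and u holds there. If t is false, the antecedent forces (t = F, u = T), and u holds there. Either way u holds.

Both directions hold.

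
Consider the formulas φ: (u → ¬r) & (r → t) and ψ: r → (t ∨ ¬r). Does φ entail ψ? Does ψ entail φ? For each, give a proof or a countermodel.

(→) Assume the antecedent. If t is true, r → (t ∨ ¬r) reduces to true regardless of the other variables. If t is false, the antecedent forces (u = F, t = F, r = F) or (u = T, t = F, r = F), and r → (t ∨ ¬r) holds there. Either way r → (t ∨ ¬r) holds.

(←) This fails. Under u = T, t = T, r = T, the left side is false but the right side is true.

Only the forward implication holds.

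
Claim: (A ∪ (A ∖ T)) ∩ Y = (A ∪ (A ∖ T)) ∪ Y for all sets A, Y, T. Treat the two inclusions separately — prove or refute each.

(⊆) holds; (⊇) fails.

(⊆) Let x ∈ (A ∪ (A ∖ T)) ∩ Y. Then either x ∈ A ∩ Y and x ∉ T; or x ∈ A ∩ Y ∩ T. In each case x ∈ (A ∪ (A ∖ T)) ∪ Y, so (A ∪ (A ∖ T)) ∩ Y ⊆ (A ∪ (A ∖ T)) ∪ Y.

(⊇) This inclusion fails. Take A = {1}, Y = ∅, T = ∅; then 1 ∈ (A ∪ (A ∖ T)) ∪ Y but 1 ∉ (A ∪ (A ∖ T)) ∩ Y.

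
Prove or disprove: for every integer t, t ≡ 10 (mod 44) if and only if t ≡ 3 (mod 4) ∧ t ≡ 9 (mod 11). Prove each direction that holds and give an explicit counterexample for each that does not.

Both directions fail.

(→) This fails: t = 10 gives 10 ≡ 10 (mod 44) but 10 ≡ 2 (mod 4), so the conjunction on the right does not hold.

(←) This fails: t = 31 satisfies both congruences on the right (31 ≡ 3 mod 4 and 31 ≡ 9 mod 11) yet 31 ≡ 31 (mod 44), not 10.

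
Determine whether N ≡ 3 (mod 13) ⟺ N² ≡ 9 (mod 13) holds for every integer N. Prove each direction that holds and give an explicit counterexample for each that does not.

(→) Suppose N ≡ 3 (mod 13). Write N = 13j + 3. Then (13j + 3)² = 169j² + 78j + 9 = 13(13j² + 6j) + 9, so N² ≡ 9 (mod 13).

(←) This fails: take N = 10. Then 10² = 100 ≡ 9 (mod 13), yet 10 ≡ 10 (mod 13), not 3.

(⇒) holds; (⇐) fails.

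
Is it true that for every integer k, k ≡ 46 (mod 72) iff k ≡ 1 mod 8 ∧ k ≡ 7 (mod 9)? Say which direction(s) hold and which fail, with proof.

(⇒) This fails: k = 46 gives 46 ≡ 46 (mod 72) but 46 ≡ 6 (mod 8), so the conjunction on the right does not hold.

(⇐) This fails: k = 25 satisfies both congruences on the right (25 ≡ 1 mod 8 and 25 ≡ 7 mod 9) yet 25 ≡ 25 (mod 72), not 46.

Both directions fail.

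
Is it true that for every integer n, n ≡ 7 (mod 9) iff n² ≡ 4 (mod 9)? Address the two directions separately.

[⇒] Suppose n ≡ 7 (mod 9). Write n = 9j + 7. Then (9j + 7)² = 81j² + 126j + 49 = 9(9j² + 14j + 5) + 4, so n² ≡ 4 (mod 9).

[⇐] This fails: take n = 2. Then 2² = 4 ≡ 4 (mod 9), yet 2 ≡ 2 (mod 9), not 7.

Not equivalent: only (⇒) holds.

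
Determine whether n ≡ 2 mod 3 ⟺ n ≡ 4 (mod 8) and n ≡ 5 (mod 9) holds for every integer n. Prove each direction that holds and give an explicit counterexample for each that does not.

(⟹) This fails: n = 2 gives 2 ≡ 2 (mod 3) but 2 ≡ 2 (mod 8), so the conjunction on the right does not hold.

(⟸) Conversely, if n ≡ 4 (mod 8) and n ≡ 5 (mod 9), then by the Chinese remainder theorem n ≡ 68 (mod 72). Since 68 ≡ 2 (mod 3) and 3 ∣ 72, we get n ≡ 2 (mod 3).

Only the converse holds.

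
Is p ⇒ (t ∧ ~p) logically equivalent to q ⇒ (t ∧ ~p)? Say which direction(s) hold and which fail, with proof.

(⇒) fails and (⇐) fails.

Forward direction. This fails. Under q = T, t = F, p = F, the left side is true but the right side is false.

Converse. This fails. Under q = F, t = F, p = T, the left side is false but the right side is true.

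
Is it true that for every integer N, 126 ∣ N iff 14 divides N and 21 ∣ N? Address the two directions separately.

Only the forward direction holds.

(⇒) If 126 ∣ N, write N = 126q. Since 126 = 9·14, N = 14·(9q), so 14 ∣ N; and since 126 = 6·21, N = 21·(6q), so 21 ∣ N.

(⇐) This fails: take N = 42. Both 14 ∣ 42 and 21 ∣ 42, yet 42 is not a multiple of 126 (since 42 = 0·126 + 42), so 126 ∤ 42.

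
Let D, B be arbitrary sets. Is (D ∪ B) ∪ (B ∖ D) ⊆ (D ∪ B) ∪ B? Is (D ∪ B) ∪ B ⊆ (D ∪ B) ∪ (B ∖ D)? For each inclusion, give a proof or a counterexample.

(⊆) Let x ∈ (D ∪ B) ∪ (B ∖ D). Then either x ∈ D and x ∉ B; or x ∈ B and x ∉ D; or x ∈ D ∩ B. In each case x ∈ (D ∪ B) ∪ B, so (D ∪ B) ∪ (B ∖ D) ⊆ (D ∪ B) ∪ B.

(⊇) Let x ∈ (D ∪ B) ∪ B. Then either x ∈ D and x ∉ B; or x ∈ B and x ∉ D; or x ∈ D ∩ B. In each case x ∈ (D ∪ B) ∪ (B ∖ D), so (D ∪ B) ∪ B ⊆ (D ∪ B) ∪ (B ∖ D).

The two sets are equal.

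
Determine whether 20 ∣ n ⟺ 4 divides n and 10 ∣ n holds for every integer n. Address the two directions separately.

[⇒] If 20 ∣ n, write n = 20q. Since 20 = 5·4, n = 4·(5q), so 4 ∣ n; and since 20 = 2·10, n = 10·(2q), so 10 ∣ n.

[⇐] Suppose 4 ∣ n and 10 ∣ n. Any common multiple of 4 and 10 is a multiple of their lcm; here lcm(4, 10) = 4·10/gcd(4, 10) = 40/2 = 20, so 20 ∣ n.

Both implications hold.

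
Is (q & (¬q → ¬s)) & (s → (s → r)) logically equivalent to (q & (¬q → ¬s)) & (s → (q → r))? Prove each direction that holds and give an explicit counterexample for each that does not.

(⟸) Assume the antecedent. If s is true, the antecedent forces (q = T, s = T, r = T), and the consequent holds there. If s is false, the antecedent forces (q = T, s = F, r = F) or (q = T, s = F, r = T), and the consequent holds there. Either way the consequent holds.

(⟹) Assume the antecedent. If s is true, the antecedent forces (q = T, s = T, r = T), and the consequent holds there. If s is false, the antecedent forces (q = T, s = F, r = F) or (q = T, s = F, r = T), and the consequent holds there. Either way the consequent holds.

Both directions hold.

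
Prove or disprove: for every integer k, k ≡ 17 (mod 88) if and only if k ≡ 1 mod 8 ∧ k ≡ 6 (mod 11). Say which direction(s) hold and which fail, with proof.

The biconditional holds.

Forward direction. Suppose k ≡ 17 (mod 88); write k = 88j + 17. Since 8 ∣ 88, reducing mod 8 gives k ≡ 17 ≡ 1 (mod 8); since 11 ∣ 88, reducing mod 11 gives k ≡ 17 ≡ 6 (mod 11).

Converse. If k ≡ 1 (mod 8) and k ≡ 6 (mod 11), then by the Chinese remainder theorem k ≡ 17 (mod 88). This is exactly k ≡ 17 (mod 88).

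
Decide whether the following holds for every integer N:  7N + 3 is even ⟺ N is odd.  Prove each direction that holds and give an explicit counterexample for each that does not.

Equivalent; both directions hold.

(←) Suppose N is odd; write N = 2j + 1. Then 7N + 3 = 7·(2j + 1) + 3 = 2·7j + 10, which is even.

(→) Suppose 7N + 3 is even. Since 7 is odd, 7N and N have the same parity, so 7N + 3 ≡ N + 3 (mod 2). As 3 is odd, 7N + 3 is even exactly when N is odd. Thus N is odd.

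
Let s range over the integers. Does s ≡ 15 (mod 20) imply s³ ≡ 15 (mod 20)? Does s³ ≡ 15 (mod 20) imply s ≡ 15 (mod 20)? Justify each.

(⇒) Suppose s ≡ 15 (mod 20). Write s = 20j + 15. Then (20j + 15)³ = 8000j³ + 18000j² + 13500j + 3375 = 20(400j³ + 900j² + 675j + 168) + 15, so s³ ≡ 15 (mod 20).

(⇐) Conversely, suppose s³ ≡ 15 (mod 20). The only residue r in {0, …, 19} with r³ ≡ 15 (mod 20) is r = 15, so s ≡ 15 (mod 20).

Both directions hold.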